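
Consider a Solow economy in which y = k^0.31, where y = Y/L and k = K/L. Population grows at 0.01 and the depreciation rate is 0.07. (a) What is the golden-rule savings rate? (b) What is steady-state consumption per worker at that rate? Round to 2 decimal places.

(a) s_gold = 0.31; (b) c_gold ≈ 1.27

Capital per worker breaks even when investment replaces (n + δ)·k; here n + δ = 0.08.
For Cobb-Douglas, s_gold equals capital's share: s_gold = 0.31.
Maximizing c = f(k) − (n+δ)·k gives f'(k) = n+δ, i.e. 0.31·k^(0.31−1) = 0.08, so k_gold = (0.31/0.08)^(1/0.69) ≈ 7.1214.
y_gold = 7.1214^0.31 ≈ 1.8378; c_gold = (1−0.31)·y_gold ≈ 1.2681.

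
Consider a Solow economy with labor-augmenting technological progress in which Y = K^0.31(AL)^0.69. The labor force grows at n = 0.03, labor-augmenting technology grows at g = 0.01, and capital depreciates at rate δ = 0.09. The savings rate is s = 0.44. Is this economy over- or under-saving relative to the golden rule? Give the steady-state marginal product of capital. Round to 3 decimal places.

over-saving; MPK ≈ 0.092

n + g + δ = 0.03 + 0.01 + 0.09 = 0.13.
Steady-state k*: s·k^0.31 = 0.13·k gives k* = (0.44/0.13)^(1/0.69) ≈ 5.8534.
MPK = 0.31·5.8534^(-0.69) ≈ 0.0916.
MPK < n+g+δ = 0.13, so the economy is dynamically inefficient (over-saving).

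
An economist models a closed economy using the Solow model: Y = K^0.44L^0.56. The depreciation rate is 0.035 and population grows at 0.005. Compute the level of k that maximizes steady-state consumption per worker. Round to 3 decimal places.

Capital per worker breaks even when investment replaces (n + δ)·k; here n + δ = 0.04.
Setting f'(k) = n+δ gives 0.44·k^(0.44−1) = 0.04, hence k_gold = (0.44/0.04)^(1/0.56) ≈ 72.3819.

k_gold ≈ 72.382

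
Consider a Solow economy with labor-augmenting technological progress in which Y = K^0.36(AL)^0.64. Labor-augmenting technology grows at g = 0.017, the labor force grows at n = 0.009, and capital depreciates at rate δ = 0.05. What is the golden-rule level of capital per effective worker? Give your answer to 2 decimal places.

n + g + δ = 0.009 + 0.017 + 0.05 = 0.076.
At the golden rule the marginal product of capital equals n+g+δ: 0.36·k^(0.36−1) = 0.076. Solving, k_gold = (0.36/0.076)^(1/0.64) ≈ 11.3619.

k_gold ≈ 11.36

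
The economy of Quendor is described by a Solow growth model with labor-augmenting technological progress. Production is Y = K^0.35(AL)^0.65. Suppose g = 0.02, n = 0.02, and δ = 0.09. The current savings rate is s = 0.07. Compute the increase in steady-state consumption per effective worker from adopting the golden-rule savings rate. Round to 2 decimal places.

The effective depreciation rate is n + g + δ = 0.02 + 0.02 + 0.09 = 0.13.
Current steady state (s = 0.07): k* = (0.07/0.13)^(1/0.65) ≈ 0.3858, y* = 0.3858^0.35 ≈ 0.7165, c* = (1−0.07)·0.7165 ≈ 0.6664.
Setting f'(k) = n+g+δ gives 0.35·k^(0.35−1) = 0.13, hence k_gold = (0.35/0.13)^(1/0.65) ≈ 4.5891.
y_gold = 4.5891^0.35 ≈ 1.7045, c_gold = y_gold − 0.13·k_gold ≈ 1.1079.
Gain: Δc = 1.1079 − 0.6664 ≈ 0.4416.

Δc ≈ 0.44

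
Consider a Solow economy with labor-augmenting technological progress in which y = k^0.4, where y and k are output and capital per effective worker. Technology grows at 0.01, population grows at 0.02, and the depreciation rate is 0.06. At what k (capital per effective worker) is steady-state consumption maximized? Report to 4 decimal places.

k_gold ≈ 12.0142

n + g + δ = 0.02 + 0.01 + 0.06 = 0.09.
At the golden rule the marginal product of capital equals n+g+δ: 0.4·k^(0.4−1) = 0.09. Solving, k_gold = (0.4/0.09)^(1/0.6) ≈ 12.0142.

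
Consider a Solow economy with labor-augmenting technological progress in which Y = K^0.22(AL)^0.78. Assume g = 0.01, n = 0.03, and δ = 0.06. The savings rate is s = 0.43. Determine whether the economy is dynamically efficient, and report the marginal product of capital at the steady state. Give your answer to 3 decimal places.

Break-even investment rate: n + g + δ = 0.03 + 0.01 + 0.06 = 0.1.
Steady-state k*: s·k^0.22 = 0.1·k gives k* = (0.43/0.1)^(1/0.78) ≈ 6.4884.
MPK = 0.22·6.4884^(-0.78) ≈ 0.0512.
MPK < n+g+δ = 0.1, so the economy is dynamically inefficient (over-saving).

dynamically inefficient; MPK ≈ 0.051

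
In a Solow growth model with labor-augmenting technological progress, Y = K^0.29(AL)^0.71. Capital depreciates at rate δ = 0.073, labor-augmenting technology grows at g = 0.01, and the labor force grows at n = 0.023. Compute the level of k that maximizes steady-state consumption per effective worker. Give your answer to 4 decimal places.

k_gold ≈ 4.1269

Capital per effective worker breaks even when investment replaces (n + g + δ)·k; here n + g + δ = 0.106.
Maximizing c = f(k) − (n+g+δ)·k gives f'(k) = n+g+δ, i.e. 0.29·k^(0.29−1) = 0.106, so k_gold = (0.29/0.106)^(1/0.71) ≈ 4.1269.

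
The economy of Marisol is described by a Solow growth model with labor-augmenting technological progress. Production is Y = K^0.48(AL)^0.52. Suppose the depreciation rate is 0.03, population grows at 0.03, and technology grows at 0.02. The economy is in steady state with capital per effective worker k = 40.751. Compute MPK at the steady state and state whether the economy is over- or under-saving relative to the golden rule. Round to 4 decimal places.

Capital per effective worker breaks even when investment replaces (n + g + δ)·k; here n + g + δ = 0.08.
MPK = 0.48·k^(0.48−1) = 0.48·40.751^(-0.52) ≈ 0.0698.
MPK < 0.08, so the economy is dynamically inefficient (over-saving).

over-saving; MPK ≈ 0.0698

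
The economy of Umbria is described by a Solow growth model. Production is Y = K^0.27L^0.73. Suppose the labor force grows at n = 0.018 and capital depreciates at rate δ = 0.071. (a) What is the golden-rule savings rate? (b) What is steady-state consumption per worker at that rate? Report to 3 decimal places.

Capital per worker breaks even when investment replaces (n + δ)·k; here n + δ = 0.089.
For Cobb-Douglas, s_gold equals capital's share: s_gold = 0.27.
Golden rule sets MPK = n+δ: 0.27·k^(0.27−1) = 0.089, so k_gold = (0.27/0.089)^(1/0.73) ≈ 4.5734.
y_gold = 4.5734^0.27 ≈ 1.5075; c_gold = (1−0.27)·y_gold ≈ 1.1005.

(a) s_gold = 0.270; (b) c_gold ≈ 1.100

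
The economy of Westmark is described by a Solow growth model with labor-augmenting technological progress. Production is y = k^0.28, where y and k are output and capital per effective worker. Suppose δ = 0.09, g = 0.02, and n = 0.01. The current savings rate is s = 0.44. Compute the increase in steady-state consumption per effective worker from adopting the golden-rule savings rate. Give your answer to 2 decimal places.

Δc ≈ 0.07

n + g + δ = 0.01 + 0.02 + 0.09 = 0.12.
Current steady state (s = 0.44): k* = (0.44/0.12)^(1/0.72) ≈ 6.0773, y* = 6.0773^0.28 ≈ 1.6574, c* = (1−0.44)·1.6574 ≈ 0.9282.
Setting f'(k) = n+g+δ gives 0.28·k^(0.28−1) = 0.12, hence k_gold = (0.28/0.12)^(1/0.72) ≈ 3.2440.
y_gold = 3.2440^0.28 ≈ 1.3903, c_gold = y_gold − 0.12·k_gold ≈ 1.0010.
Gain: Δc = 1.0010 − 0.9282 ≈ 0.0728.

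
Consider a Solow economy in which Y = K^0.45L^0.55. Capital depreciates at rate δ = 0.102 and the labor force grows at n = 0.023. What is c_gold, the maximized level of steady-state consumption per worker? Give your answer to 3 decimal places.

n + δ = 0.023 + 0.102 = 0.125.
Maximizing c = f(k) − (n+δ)·k gives f'(k) = n+δ, i.e. 0.45·k^(0.45−1) = 0.125, so k_gold = (0.45/0.125)^(1/0.55) ≈ 10.2674.
y_gold = 10.2674^0.45 ≈ 2.8520.
c_gold = y_gold − (n+δ)·k_gold = 2.8520 − 0.125·10.2674 ≈ 1.5686.

c_gold ≈ 1.569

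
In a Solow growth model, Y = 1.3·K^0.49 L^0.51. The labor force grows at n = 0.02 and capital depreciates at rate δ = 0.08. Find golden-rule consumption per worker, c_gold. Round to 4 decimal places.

The effective depreciation rate is n + δ = 0.02 + 0.08 = 0.1.
Maximizing c = f(k) − (n+δ)·k gives f'(k) = n+δ, i.e. 0.49·1.3·k^(0.49−1) = 0.1, so k_gold = (0.49·1.3/0.1)^(1/0.51) ≈ 37.7350.
y_gold = 1.3·37.7350^0.49 ≈ 7.7010.
c_gold = y_gold − (n+δ)·k_gold = 7.7010 − 0.1·37.7350 ≈ 3.9275.

c_gold ≈ 3.9275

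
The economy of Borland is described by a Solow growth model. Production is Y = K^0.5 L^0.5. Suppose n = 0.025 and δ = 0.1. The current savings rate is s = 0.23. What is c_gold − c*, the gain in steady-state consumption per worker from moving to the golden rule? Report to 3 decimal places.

Δc ≈ 0.583

The effective depreciation rate is n + δ = 0.025 + 0.1 = 0.125.
Current steady state (s = 0.23): k* = (0.23/0.125)^(1/0.5) ≈ 3.3856, y* = 3.3856^0.5 ≈ 1.8400, c* = (1−0.23)·1.8400 ≈ 1.4168.
At the golden rule the marginal product of capital equals n+δ: 0.5·k^(0.5−1) = 0.125. Solving, k_gold = (0.5/0.125)^(1/0.5) ≈ 16.0000.
y_gold = 16.0000^0.5 ≈ 4.0000, c_gold = y_gold − 0.125·k_gold ≈ 2.0000.
Gain: Δc = 2.0000 − 1.4168 ≈ 0.5832.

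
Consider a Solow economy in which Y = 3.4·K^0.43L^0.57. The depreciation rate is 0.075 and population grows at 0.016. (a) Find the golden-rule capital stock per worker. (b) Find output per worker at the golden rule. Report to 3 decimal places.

Capital per worker breaks even when investment replaces (n + δ)·k; here n + δ = 0.091.
Setting f'(k) = n+δ gives 0.43·3.4·k^(0.43−1) = 0.091, hence k_gold = (0.43·3.4/0.091)^(1/0.57) ≈ 130.5042.
y_gold = 3.4·130.5042^0.43 ≈ 27.6183.

(a) k_gold ≈ 130.504; (b) y_gold ≈ 27.618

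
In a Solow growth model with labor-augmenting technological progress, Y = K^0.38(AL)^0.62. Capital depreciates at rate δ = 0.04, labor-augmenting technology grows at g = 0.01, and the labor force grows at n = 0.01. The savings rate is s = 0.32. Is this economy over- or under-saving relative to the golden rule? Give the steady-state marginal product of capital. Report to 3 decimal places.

under-saving; MPK ≈ 0.071

Capital per effective worker breaks even when investment replaces (n + g + δ)·k; here n + g + δ = 0.06.
Steady-state k*: s·k^0.38 = 0.06·k gives k* = (0.32/0.06)^(1/0.62) ≈ 14.8792.
MPK = 0.38·14.8792^(-0.62) ≈ 0.0712.
MPK > n+g+δ = 0.06, so the economy is dynamically efficient (under-saving).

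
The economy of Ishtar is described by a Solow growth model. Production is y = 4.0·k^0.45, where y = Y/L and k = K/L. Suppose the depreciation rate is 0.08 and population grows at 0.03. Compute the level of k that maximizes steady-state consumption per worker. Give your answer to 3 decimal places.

k_gold ≈ 161.085

Capital per worker breaks even when investment replaces (n + δ)·k; here n + δ = 0.11.
At the golden rule the marginal product of capital equals n+δ: 0.45·4.0·k^(0.45−1) = 0.11. Solving, k_gold = (0.45·4.0/0.11)^(1/0.55) ≈ 161.0847.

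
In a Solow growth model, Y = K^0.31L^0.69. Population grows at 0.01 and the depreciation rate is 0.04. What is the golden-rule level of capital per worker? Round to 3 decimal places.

k_gold ≈ 14.073

The effective depreciation rate is n + δ = 0.01 + 0.04 = 0.05.
At the golden rule the marginal product of capital equals n+δ: 0.31·k^(0.31−1) = 0.05. Solving, k_gold = (0.31/0.05)^(1/0.69) ≈ 14.0732.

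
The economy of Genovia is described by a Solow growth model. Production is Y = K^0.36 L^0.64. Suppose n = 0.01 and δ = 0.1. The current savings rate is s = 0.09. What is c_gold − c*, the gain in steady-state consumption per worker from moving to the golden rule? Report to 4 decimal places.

Δc ≈ 0.4340

Capital per worker breaks even when investment replaces (n + δ)·k; here n + δ = 0.11.
Current steady state (s = 0.09): k* = (0.09/0.11)^(1/0.64) ≈ 0.7308, y* = 0.7308^0.36 ≈ 0.8933, c* = (1−0.09)·0.8933 ≈ 0.8129.
Maximizing c = f(k) − (n+δ)·k gives f'(k) = n+δ, i.e. 0.36·k^(0.36−1) = 0.11, so k_gold = (0.36/0.11)^(1/0.64) ≈ 6.3760.
y_gold = 6.3760^0.36 ≈ 1.9482, c_gold = y_gold − 0.11·k_gold ≈ 1.2469.
Gain: Δc = 1.2469 − 0.8129 ≈ 0.4340.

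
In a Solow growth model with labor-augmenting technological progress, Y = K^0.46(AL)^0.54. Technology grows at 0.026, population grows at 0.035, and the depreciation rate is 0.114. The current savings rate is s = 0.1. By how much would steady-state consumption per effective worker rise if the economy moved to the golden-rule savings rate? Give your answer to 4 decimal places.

Δc ≈ 0.6713

Capital per effective worker breaks even when investment replaces (n + g + δ)·k; here n + g + δ = 0.175.
Current steady state (s = 0.1): k* = (0.1/0.175)^(1/0.54) ≈ 0.3548, y* = 0.3548^0.46 ≈ 0.6208, c* = (1−0.1)·0.6208 ≈ 0.5587.
Maximizing c = f(k) − (n+g+δ)·k gives f'(k) = n+g+δ, i.e. 0.46·k^(0.46−1) = 0.175, so k_gold = (0.46/0.175)^(1/0.54) ≈ 5.9877.
y_gold = 5.9877^0.46 ≈ 2.2779, c_gold = y_gold − 0.175·k_gold ≈ 1.2301.
Gain: Δc = 1.2301 − 0.5587 ≈ 0.6713.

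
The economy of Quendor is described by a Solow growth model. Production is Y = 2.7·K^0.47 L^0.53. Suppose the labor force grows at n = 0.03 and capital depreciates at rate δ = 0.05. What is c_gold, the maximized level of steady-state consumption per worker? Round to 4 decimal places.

The effective depreciation rate is n + δ = 0.03 + 0.05 = 0.08.
At the golden rule the marginal product of capital equals n+δ: 0.47·2.7·k^(0.47−1) = 0.08. Solving, k_gold = (0.47·2.7/0.08)^(1/0.53) ≈ 184.0145.
y_gold = 2.7·184.0145^0.47 ≈ 31.3216.
c_gold = y_gold − (n+δ)·k_gold = 31.3216 − 0.08·184.0145 ≈ 16.6005.

c_gold ≈ 16.6005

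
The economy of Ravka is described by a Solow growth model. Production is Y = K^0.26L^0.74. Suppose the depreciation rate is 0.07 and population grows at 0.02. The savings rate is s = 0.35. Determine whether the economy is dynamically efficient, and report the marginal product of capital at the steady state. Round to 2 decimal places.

The effective depreciation rate is n + δ = 0.02 + 0.07 = 0.09.
Steady-state k*: s·k^0.26 = 0.09·k gives k* = (0.35/0.09)^(1/0.74) ≈ 6.2670.
MPK = 0.26·6.2670^(-0.74) ≈ 0.0669.
MPK < n+δ = 0.09, so the economy is dynamically inefficient (over-saving).

dynamically inefficient; MPK ≈ 0.07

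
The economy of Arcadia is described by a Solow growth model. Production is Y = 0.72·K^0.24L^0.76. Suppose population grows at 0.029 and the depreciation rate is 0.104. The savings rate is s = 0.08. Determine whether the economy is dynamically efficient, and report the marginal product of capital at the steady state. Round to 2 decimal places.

dynamically efficient; MPK ≈ 0.40

Break-even investment rate: n + δ = 0.029 + 0.104 = 0.133.
Steady-state k*: s·A·k^0.24 = 0.133·k gives k* = (0.08·0.72/0.133)^(1/0.76) ≈ 0.3325.
MPK = 0.24·0.72·0.3325^(-0.76) ≈ 0.3990.
MPK > n+δ = 0.133, so the economy is dynamically efficient (under-saving).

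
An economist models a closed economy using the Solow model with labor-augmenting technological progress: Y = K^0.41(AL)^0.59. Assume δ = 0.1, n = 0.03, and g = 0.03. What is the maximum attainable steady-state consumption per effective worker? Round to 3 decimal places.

The effective depreciation rate is n + g + δ = 0.03 + 0.03 + 0.1 = 0.16.
At the golden rule the marginal product of capital equals n+g+δ: 0.41·k^(0.41−1) = 0.16. Solving, k_gold = (0.41/0.16)^(1/0.59) ≈ 4.9278.
y_gold = 4.9278^0.41 ≈ 1.9230.
c_gold = y_gold − (n+g+δ)·k_gold = 1.9230 − 0.16·4.9278 ≈ 1.1346.

c_gold ≈ 1.135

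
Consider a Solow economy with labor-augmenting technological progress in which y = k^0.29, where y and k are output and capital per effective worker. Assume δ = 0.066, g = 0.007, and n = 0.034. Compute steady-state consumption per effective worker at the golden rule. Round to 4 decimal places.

c_gold ≈ 1.0669

The effective depreciation rate is n + g + δ = 0.034 + 0.007 + 0.066 = 0.107.
Setting f'(k) = n+g+δ gives 0.29·k^(0.29−1) = 0.107, hence k_gold = (0.29/0.107)^(1/0.71) ≈ 4.0727.
y_gold = 4.0727^0.29 ≈ 1.5027.
c_gold = y_gold − (n+g+δ)·k_gold = 1.5027 − 0.107·4.0727 ≈ 1.0669.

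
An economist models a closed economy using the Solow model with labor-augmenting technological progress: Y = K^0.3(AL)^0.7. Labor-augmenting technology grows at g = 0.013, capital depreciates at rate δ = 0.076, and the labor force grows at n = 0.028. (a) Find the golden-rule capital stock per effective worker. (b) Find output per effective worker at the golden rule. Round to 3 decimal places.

Break-even investment rate: n + g + δ = 0.028 + 0.013 + 0.076 = 0.117.
Setting f'(k) = n+g+δ gives 0.3·k^(0.3−1) = 0.117, hence k_gold = (0.3/0.117)^(1/0.7) ≈ 3.8388.
y_gold = 3.8388^0.3 ≈ 1.4971.

(a) k_gold ≈ 3.839; (b) y_gold ≈ 1.497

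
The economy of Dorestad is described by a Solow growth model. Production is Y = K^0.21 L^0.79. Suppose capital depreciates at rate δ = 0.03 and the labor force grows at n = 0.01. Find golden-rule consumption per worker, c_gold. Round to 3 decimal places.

c_gold ≈ 1.228

Capital per worker breaks even when investment replaces (n + δ)·k; here n + δ = 0.04.
At the golden rule the marginal product of capital equals n+δ: 0.21·k^(0.21−1) = 0.04. Solving, k_gold = (0.21/0.04)^(1/0.79) ≈ 8.1582.
y_gold = 8.1582^0.21 ≈ 1.5539.
c_gold = y_gold − (n+δ)·k_gold = 1.5539 − 0.04·8.1582 ≈ 1.2276.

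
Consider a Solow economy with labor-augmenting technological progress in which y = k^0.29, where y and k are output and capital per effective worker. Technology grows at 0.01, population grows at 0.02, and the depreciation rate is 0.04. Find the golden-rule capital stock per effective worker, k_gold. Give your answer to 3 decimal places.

k_gold ≈ 7.403

The effective depreciation rate is n + g + δ = 0.02 + 0.01 + 0.04 = 0.07.
Golden rule sets MPK = n+g+δ: 0.29·k^(0.29−1) = 0.07, so k_gold = (0.29/0.07)^(1/0.71) ≈ 7.4035.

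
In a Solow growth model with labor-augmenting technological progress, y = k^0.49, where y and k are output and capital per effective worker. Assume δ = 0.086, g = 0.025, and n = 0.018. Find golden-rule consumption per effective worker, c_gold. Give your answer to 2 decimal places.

c_gold ≈ 1.84

The effective depreciation rate is n + g + δ = 0.018 + 0.025 + 0.086 = 0.129.
Setting f'(k) = n+g+δ gives 0.49·k^(0.49−1) = 0.129, hence k_gold = (0.49/0.129)^(1/0.51) ≈ 13.6925.
y_gold = 13.6925^0.49 ≈ 3.6048.
c_gold = y_gold − (n+g+δ)·k_gold = 3.6048 − 0.129·13.6925 ≈ 1.8384.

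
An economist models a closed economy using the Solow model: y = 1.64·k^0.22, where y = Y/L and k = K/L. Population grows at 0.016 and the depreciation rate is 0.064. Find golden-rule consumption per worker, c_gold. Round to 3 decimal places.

c_gold ≈ 1.956

The effective depreciation rate is n + δ = 0.016 + 0.064 = 0.08.
Maximizing c = f(k) − (n+δ)·k gives f'(k) = n+δ, i.e. 0.22·1.64·k^(0.22−1) = 0.08, so k_gold = (0.22·1.64/0.08)^(1/0.78) ≈ 6.8974.
y_gold = 1.64·6.8974^0.22 ≈ 2.5082.
c_gold = y_gold − (n+δ)·k_gold = 2.5082 − 0.08·6.8974 ≈ 1.9564.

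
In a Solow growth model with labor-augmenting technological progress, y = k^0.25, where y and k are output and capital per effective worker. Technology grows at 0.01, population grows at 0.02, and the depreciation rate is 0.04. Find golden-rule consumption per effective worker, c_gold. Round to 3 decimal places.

c_gold ≈ 1.146

Capital per effective worker breaks even when investment replaces (n + g + δ)·k; here n + g + δ = 0.07.
Setting f'(k) = n+g+δ gives 0.25·k^(0.25−1) = 0.07, hence k_gold = (0.25/0.07)^(1/0.75) ≈ 5.4591.
y_gold = 5.4591^0.25 ≈ 1.5286.
c_gold = y_gold − (n+g+δ)·k_gold = 1.5286 − 0.07·5.4591 ≈ 1.1464.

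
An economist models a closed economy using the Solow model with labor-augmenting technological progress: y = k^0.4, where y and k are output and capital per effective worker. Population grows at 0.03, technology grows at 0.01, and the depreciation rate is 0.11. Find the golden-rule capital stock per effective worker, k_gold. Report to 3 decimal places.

k_gold ≈ 5.128

Break-even investment rate: n + g + δ = 0.03 + 0.01 + 0.11 = 0.15.
Golden rule sets MPK = n+g+δ: 0.4·k^(0.4−1) = 0.15, so k_gold = (0.4/0.15)^(1/0.6) ≈ 5.1280.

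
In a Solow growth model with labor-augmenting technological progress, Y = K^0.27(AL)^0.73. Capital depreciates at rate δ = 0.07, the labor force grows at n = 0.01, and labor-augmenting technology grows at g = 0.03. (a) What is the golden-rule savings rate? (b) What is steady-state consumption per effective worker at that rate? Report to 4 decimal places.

(a) s_gold = 0.2700; (b) c_gold ≈ 1.0176

The effective depreciation rate is n + g + δ = 0.01 + 0.03 + 0.07 = 0.11.
For Cobb-Douglas, s_gold equals capital's share: s_gold = 0.27.
At the golden rule the marginal product of capital equals n+g+δ: 0.27·k^(0.27−1) = 0.11. Solving, k_gold = (0.27/0.11)^(1/0.73) ≈ 3.4214.
y_gold = 3.4214^0.27 ≈ 1.3939; c_gold = (1−0.27)·y_gold ≈ 1.0176.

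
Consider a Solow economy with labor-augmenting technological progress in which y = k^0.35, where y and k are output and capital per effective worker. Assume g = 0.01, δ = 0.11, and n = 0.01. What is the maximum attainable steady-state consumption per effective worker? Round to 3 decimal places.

Capital per effective worker breaks even when investment replaces (n + g + δ)·k; here n + g + δ = 0.13.
Setting f'(k) = n+g+δ gives 0.35·k^(0.35−1) = 0.13, hence k_gold = (0.35/0.13)^(1/0.65) ≈ 4.5891.
y_gold = 4.5891^0.35 ≈ 1.7045.
c_gold = y_gold − (n+g+δ)·k_gold = 1.7045 − 0.13·4.5891 ≈ 1.1079.

c_gold ≈ 1.108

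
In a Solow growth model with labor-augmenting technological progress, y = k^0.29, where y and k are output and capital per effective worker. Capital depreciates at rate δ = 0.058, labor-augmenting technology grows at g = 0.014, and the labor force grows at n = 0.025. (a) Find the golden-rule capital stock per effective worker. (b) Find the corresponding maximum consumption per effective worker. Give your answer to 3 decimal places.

n + g + δ = 0.025 + 0.014 + 0.058 = 0.097.
Golden rule sets MPK = n+g+δ: 0.29·k^(0.29−1) = 0.097, so k_gold = (0.29/0.097)^(1/0.71) ≈ 4.6762.
y_gold = 4.6762^0.29 ≈ 1.5641; c_gold = y_gold − 0.097·k_gold ≈ 1.1105.

(a) k_gold ≈ 4.676; (b) c_gold ≈ 1.111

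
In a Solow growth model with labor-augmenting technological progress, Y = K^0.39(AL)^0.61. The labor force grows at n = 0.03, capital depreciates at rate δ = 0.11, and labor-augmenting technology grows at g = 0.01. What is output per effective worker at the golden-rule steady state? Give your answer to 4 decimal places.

Break-even investment rate: n + g + δ = 0.03 + 0.01 + 0.11 = 0.15.
Golden rule sets MPK = n+g+δ: 0.39·k^(0.39−1) = 0.15, so k_gold = (0.39/0.15)^(1/0.61) ≈ 4.7894.
Output: y_gold = k_gold^0.39 = 4.7894^0.39 ≈ 1.8421.

y_gold ≈ 1.8421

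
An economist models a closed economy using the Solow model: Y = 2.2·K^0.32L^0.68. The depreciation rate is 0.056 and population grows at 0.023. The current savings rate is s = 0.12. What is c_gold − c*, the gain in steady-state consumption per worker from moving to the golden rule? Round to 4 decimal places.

Capital per worker breaks even when investment replaces (n + δ)·k; here n + δ = 0.079.
Current steady state (s = 0.12): k* = (0.12·2.2/0.079)^(1/0.68) ≈ 5.8960, y* = 2.2·5.8960^0.32 ≈ 3.8815, c* = (1−0.12)·3.8815 ≈ 3.4157.
Setting f'(k) = n+δ gives 0.32·2.2·k^(0.32−1) = 0.079, hence k_gold = (0.32·2.2/0.079)^(1/0.68) ≈ 24.9447.
y_gold = 2.2·24.9447^0.32 ≈ 6.1582, c_gold = y_gold − 0.079·k_gold ≈ 4.1876.
Gain: Δc = 4.1876 − 3.4157 ≈ 0.7719.

Δc ≈ 0.7719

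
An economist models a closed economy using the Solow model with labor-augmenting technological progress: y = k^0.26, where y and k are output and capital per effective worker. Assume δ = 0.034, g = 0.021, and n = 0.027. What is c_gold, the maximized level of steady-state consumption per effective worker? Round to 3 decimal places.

c_gold ≈ 1.110

n + g + δ = 0.027 + 0.021 + 0.034 = 0.082.
Golden rule sets MPK = n+g+δ: 0.26·k^(0.26−1) = 0.082, so k_gold = (0.26/0.082)^(1/0.74) ≈ 4.7560.
y_gold = 4.7560^0.26 ≈ 1.5000.
c_gold = y_gold − (n+g+δ)·k_gold = 1.5000 − 0.082·4.7560 ≈ 1.1100.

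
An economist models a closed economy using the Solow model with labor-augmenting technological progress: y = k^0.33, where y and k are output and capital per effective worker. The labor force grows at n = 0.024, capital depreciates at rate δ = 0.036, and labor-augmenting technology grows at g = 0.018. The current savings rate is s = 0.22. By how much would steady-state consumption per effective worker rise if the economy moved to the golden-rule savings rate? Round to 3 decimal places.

Δc ≈ 0.063

The effective depreciation rate is n + g + δ = 0.024 + 0.018 + 0.036 = 0.078.
Current steady state (s = 0.22): k* = (0.22/0.078)^(1/0.67) ≈ 4.7004, y* = 4.7004^0.33 ≈ 1.6665, c* = (1−0.22)·1.6665 ≈ 1.2999.
At the golden rule the marginal product of capital equals n+g+δ: 0.33·k^(0.33−1) = 0.078. Solving, k_gold = (0.33/0.078)^(1/0.67) ≈ 8.6090.
y_gold = 8.6090^0.33 ≈ 2.0349, c_gold = y_gold − 0.078·k_gold ≈ 1.3634.
Gain: Δc = 1.3634 − 1.2999 ≈ 0.0635.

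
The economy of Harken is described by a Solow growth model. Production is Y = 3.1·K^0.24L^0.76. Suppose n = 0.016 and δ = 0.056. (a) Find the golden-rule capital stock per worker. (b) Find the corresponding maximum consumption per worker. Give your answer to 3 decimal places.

Break-even investment rate: n + δ = 0.016 + 0.056 = 0.072.
At the golden rule the marginal product of capital equals n+δ: 0.24·3.1·k^(0.24−1) = 0.072. Solving, k_gold = (0.24·3.1/0.072)^(1/0.76) ≈ 21.6036.
y_gold = 3.1·21.6036^0.24 ≈ 6.4811; c_gold = y_gold − 0.072·k_gold ≈ 4.9256.

(a) k_gold ≈ 21.604; (b) c_gold ≈ 4.926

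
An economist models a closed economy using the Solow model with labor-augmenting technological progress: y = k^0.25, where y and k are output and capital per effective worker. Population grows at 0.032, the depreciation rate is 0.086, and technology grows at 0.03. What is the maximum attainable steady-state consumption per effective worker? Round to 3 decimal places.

c_gold ≈ 0.893

The effective depreciation rate is n + g + δ = 0.032 + 0.03 + 0.086 = 0.148.
Setting f'(k) = n+g+δ gives 0.25·k^(0.25−1) = 0.148, hence k_gold = (0.25/0.148)^(1/0.75) ≈ 2.0117.
y_gold = 2.0117^0.25 ≈ 1.1909.
c_gold = y_gold − (n+g+δ)·k_gold = 1.1909 − 0.148·2.0117 ≈ 0.8932.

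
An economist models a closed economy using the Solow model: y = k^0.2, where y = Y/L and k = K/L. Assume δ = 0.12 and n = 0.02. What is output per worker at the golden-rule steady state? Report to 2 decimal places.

n + δ = 0.02 + 0.12 = 0.14.
Golden rule sets MPK = n+δ: 0.2·k^(0.2−1) = 0.14, so k_gold = (0.2/0.14)^(1/0.8) ≈ 1.5618.
Output: y_gold = k_gold^0.2 = 1.5618^0.2 ≈ 1.0933.

y_gold ≈ 1.09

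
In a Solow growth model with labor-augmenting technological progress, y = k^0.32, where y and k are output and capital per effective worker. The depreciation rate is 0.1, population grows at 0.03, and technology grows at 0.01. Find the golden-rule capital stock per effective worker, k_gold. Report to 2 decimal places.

k_gold ≈ 3.37

Break-even investment rate: n + g + δ = 0.03 + 0.01 + 0.1 = 0.14.
At the golden rule the marginal product of capital equals n+g+δ: 0.32·k^(0.32−1) = 0.14. Solving, k_gold = (0.32/0.14)^(1/0.68) ≈ 3.3727.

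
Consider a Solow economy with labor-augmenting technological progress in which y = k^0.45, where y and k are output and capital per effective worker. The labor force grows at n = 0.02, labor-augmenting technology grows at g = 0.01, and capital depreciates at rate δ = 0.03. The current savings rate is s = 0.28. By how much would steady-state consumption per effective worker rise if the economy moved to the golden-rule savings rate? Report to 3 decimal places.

Δc ≈ 0.320

Capital per effective worker breaks even when investment replaces (n + g + δ)·k; here n + g + δ = 0.06.
Current steady state (s = 0.28): k* = (0.28/0.06)^(1/0.55) ≈ 16.4580, y* = 16.4580^0.45 ≈ 3.5267, c* = (1−0.28)·3.5267 ≈ 2.5392.
Setting f'(k) = n+g+δ gives 0.45·k^(0.45−1) = 0.06, hence k_gold = (0.45/0.06)^(1/0.55) ≈ 38.9960.
y_gold = 38.9960^0.45 ≈ 5.1995, c_gold = y_gold − 0.06·k_gold ≈ 2.8597.
Gain: Δc = 2.8597 − 2.5392 ≈ 0.3205.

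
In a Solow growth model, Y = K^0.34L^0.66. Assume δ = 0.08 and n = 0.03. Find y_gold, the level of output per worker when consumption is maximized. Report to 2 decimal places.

y_gold ≈ 1.79

Capital per worker breaks even when investment replaces (n + δ)·k; here n + δ = 0.11.
At the golden rule the marginal product of capital equals n+δ: 0.34·k^(0.34−1) = 0.11. Solving, k_gold = (0.34/0.11)^(1/0.66) ≈ 5.5278.
Output: y_gold = k_gold^0.34 = 5.5278^0.34 ≈ 1.7884.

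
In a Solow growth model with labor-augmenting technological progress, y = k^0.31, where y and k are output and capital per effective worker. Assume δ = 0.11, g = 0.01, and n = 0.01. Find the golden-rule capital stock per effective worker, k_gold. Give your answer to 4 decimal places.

k_gold ≈ 3.5236

Break-even investment rate: n + g + δ = 0.01 + 0.01 + 0.11 = 0.13.
Setting f'(k) = n+g+δ gives 0.31·k^(0.31−1) = 0.13, hence k_gold = (0.31/0.13)^(1/0.69) ≈ 3.5236.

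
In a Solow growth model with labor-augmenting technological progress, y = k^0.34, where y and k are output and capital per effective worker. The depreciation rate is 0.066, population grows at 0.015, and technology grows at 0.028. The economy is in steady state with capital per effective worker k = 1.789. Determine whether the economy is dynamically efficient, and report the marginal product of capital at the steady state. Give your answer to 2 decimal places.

dynamically efficient; MPK ≈ 0.23

Capital per effective worker breaks even when investment replaces (n + g + δ)·k; here n + g + δ = 0.109.
MPK = 0.34·k^(0.34−1) = 0.34·1.789^(-0.66) ≈ 0.2316.
MPK > 0.109, so the economy is dynamically efficient (under-saving).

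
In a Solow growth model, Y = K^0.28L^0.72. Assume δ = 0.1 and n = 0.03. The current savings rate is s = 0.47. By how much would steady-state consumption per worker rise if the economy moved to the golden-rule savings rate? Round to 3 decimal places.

Δc ≈ 0.097

Capital per worker breaks even when investment replaces (n + δ)·k; here n + δ = 0.13.
Current steady state (s = 0.47): k* = (0.47/0.13)^(1/0.72) ≈ 5.9596, y* = 5.9596^0.28 ≈ 1.6484, c* = (1−0.47)·1.6484 ≈ 0.8736.
At the golden rule the marginal product of capital equals n+δ: 0.28·k^(0.28−1) = 0.13. Solving, k_gold = (0.28/0.13)^(1/0.72) ≈ 2.9027.
y_gold = 2.9027^0.28 ≈ 1.3477, c_gold = y_gold − 0.13·k_gold ≈ 0.9703.
Gain: Δc = 0.9703 − 0.8736 ≈ 0.0967.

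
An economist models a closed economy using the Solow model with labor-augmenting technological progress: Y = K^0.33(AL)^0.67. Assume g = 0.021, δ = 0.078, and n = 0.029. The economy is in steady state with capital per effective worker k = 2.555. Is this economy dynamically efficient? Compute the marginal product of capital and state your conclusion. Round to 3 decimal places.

Break-even investment rate: n + g + δ = 0.029 + 0.021 + 0.078 = 0.128.
MPK = 0.33·k^(0.33−1) = 0.33·2.555^(-0.67) ≈ 0.1760.
MPK > 0.128, so the economy is dynamically efficient (under-saving).

dynamically efficient; MPK ≈ 0.176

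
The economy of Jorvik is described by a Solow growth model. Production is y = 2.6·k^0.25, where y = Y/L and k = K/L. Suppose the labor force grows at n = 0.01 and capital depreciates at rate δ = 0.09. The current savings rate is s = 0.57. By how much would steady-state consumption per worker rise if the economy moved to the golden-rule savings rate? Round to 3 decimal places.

Break-even investment rate: n + δ = 0.01 + 0.09 = 0.1.
Current steady state (s = 0.57): k* = (0.57·2.6/0.1)^(1/0.75) ≈ 36.4025, y* = 2.6·36.4025^0.25 ≈ 6.3864, c* = (1−0.57)·6.3864 ≈ 2.7462.
Setting f'(k) = n+δ gives 0.25·2.6·k^(0.25−1) = 0.1, hence k_gold = (0.25·2.6/0.1)^(1/0.75) ≈ 12.1307.
y_gold = 2.6·12.1307^0.25 ≈ 4.8523, c_gold = y_gold − 0.1·k_gold ≈ 3.6392.
Gain: Δc = 3.6392 − 2.7462 ≈ 0.8930.

Δc ≈ 0.893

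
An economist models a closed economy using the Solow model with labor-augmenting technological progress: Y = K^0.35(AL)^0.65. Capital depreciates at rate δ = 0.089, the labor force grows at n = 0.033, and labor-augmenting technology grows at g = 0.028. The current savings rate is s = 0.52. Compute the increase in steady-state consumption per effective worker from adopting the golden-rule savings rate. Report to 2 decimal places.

Δc ≈ 0.09

Break-even investment rate: n + g + δ = 0.033 + 0.028 + 0.089 = 0.15.
Current steady state (s = 0.52): k* = (0.52/0.15)^(1/0.65) ≈ 6.7707, y* = 6.7707^0.35 ≈ 1.9531, c* = (1−0.52)·1.9531 ≈ 0.9375.
Setting f'(k) = n+g+δ gives 0.35·k^(0.35−1) = 0.15, hence k_gold = (0.35/0.15)^(1/0.65) ≈ 3.6823.
y_gold = 3.6823^0.35 ≈ 1.5781, c_gold = y_gold − 0.15·k_gold ≈ 1.0258.
Gain: Δc = 1.0258 − 0.9375 ≈ 0.0883.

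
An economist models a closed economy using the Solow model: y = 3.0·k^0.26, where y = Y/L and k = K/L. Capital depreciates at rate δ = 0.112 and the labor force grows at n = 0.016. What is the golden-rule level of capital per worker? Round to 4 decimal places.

n + δ = 0.016 + 0.112 = 0.128.
Setting f'(k) = n+δ gives 0.26·3.0·k^(0.26−1) = 0.128, hence k_gold = (0.26·3.0/0.128)^(1/0.74) ≈ 11.4989.

k_gold ≈ 11.4989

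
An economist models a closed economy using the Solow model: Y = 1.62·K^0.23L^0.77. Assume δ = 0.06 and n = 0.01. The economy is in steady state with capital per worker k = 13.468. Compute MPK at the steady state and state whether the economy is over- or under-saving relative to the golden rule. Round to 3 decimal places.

over-saving; MPK ≈ 0.050

Capital per worker breaks even when investment replaces (n + δ)·k; here n + δ = 0.07.
MPK = 0.23·1.62·k^(0.23−1) = 0.23·1.62·13.468^(-0.77) ≈ 0.0503.
MPK < 0.07, so the economy is dynamically inefficient (over-saving).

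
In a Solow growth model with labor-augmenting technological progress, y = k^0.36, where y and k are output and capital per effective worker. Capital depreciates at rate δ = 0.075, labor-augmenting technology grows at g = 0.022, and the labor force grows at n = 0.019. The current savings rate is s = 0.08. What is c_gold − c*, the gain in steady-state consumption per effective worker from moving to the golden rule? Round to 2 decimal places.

Break-even investment rate: n + g + δ = 0.019 + 0.022 + 0.075 = 0.116.
Current steady state (s = 0.08): k* = (0.08/0.116)^(1/0.64) ≈ 0.5596, y* = 0.5596^0.36 ≈ 0.8114, c* = (1−0.08)·0.8114 ≈ 0.7465.
Setting f'(k) = n+g+δ gives 0.36·k^(0.36−1) = 0.116, hence k_gold = (0.36/0.116)^(1/0.64) ≈ 5.8682.
y_gold = 5.8682^0.36 ≈ 1.8909, c_gold = y_gold − 0.116·k_gold ≈ 1.2102.
Gain: Δc = 1.2102 − 0.7465 ≈ 0.4637.

Δc ≈ 0.46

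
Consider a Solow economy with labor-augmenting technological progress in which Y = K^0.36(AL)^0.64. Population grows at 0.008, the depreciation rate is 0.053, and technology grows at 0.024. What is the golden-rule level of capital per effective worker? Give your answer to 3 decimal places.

k_gold ≈ 9.539

The effective depreciation rate is n + g + δ = 0.008 + 0.024 + 0.053 = 0.085.
Golden rule sets MPK = n+g+δ: 0.36·k^(0.36−1) = 0.085, so k_gold = (0.36/0.085)^(1/0.64) ≈ 9.5391.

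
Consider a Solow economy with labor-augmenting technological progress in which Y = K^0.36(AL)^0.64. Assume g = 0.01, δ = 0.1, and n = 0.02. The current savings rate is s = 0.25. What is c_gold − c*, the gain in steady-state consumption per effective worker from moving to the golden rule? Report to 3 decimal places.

Δc ≈ 0.052

Break-even investment rate: n + g + δ = 0.02 + 0.01 + 0.1 = 0.13.
Current steady state (s = 0.25): k* = (0.25/0.13)^(1/0.64) ≈ 2.7781, y* = 2.7781^0.36 ≈ 1.4446, c* = (1−0.25)·1.4446 ≈ 1.0835.
Setting f'(k) = n+g+δ gives 0.36·k^(0.36−1) = 0.13, hence k_gold = (0.36/0.13)^(1/0.64) ≈ 4.9112.
y_gold = 4.9112^0.36 ≈ 1.7735, c_gold = y_gold − 0.13·k_gold ≈ 1.1350.
Gain: Δc = 1.1350 − 1.0835 ≈ 0.0516.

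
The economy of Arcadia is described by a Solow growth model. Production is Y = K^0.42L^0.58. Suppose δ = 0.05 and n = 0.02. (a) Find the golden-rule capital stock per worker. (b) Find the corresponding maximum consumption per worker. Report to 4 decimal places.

(a) k_gold ≈ 21.9604; (b) c_gold ≈ 2.1228

The effective depreciation rate is n + δ = 0.02 + 0.05 = 0.07.
Golden rule sets MPK = n+δ: 0.42·k^(0.42−1) = 0.07, so k_gold = (0.42/0.07)^(1/0.58) ≈ 21.9604.
y_gold = 21.9604^0.42 ≈ 3.6601; c_gold = y_gold − 0.07·k_gold ≈ 2.1228.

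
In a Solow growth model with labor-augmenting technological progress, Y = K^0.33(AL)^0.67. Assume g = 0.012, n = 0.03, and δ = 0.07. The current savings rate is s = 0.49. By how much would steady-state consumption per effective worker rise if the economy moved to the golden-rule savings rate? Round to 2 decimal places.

Break-even investment rate: n + g + δ = 0.03 + 0.012 + 0.07 = 0.112.
Current steady state (s = 0.49): k* = (0.49/0.112)^(1/0.67) ≈ 9.0507, y* = 9.0507^0.33 ≈ 2.0687, c* = (1−0.49)·2.0687 ≈ 1.0551.
Golden rule sets MPK = n+g+δ: 0.33·k^(0.33−1) = 0.112, so k_gold = (0.33/0.112)^(1/0.67) ≈ 5.0170.
y_gold = 5.0170^0.33 ≈ 1.7027, c_gold = y_gold − 0.112·k_gold ≈ 1.1408.
Gain: Δc = 1.1408 − 1.0551 ≈ 0.0858.

Δc ≈ 0.09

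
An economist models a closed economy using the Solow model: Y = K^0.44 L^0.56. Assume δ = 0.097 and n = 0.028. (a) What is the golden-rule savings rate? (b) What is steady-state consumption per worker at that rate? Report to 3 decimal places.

Break-even investment rate: n + δ = 0.028 + 0.097 = 0.125.
For Cobb-Douglas, s_gold equals capital's share: s_gold = 0.44.
Golden rule sets MPK = n+δ: 0.44·k^(0.44−1) = 0.125, so k_gold = (0.44/0.125)^(1/0.56) ≈ 9.4617.
y_gold = 9.4617^0.44 ≈ 2.6880; c_gold = (1−0.44)·y_gold ≈ 1.5053.

(a) s_gold = 0.440; (b) c_gold ≈ 1.505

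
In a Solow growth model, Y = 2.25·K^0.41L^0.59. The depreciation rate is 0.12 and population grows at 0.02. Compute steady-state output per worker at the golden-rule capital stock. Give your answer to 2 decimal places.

The effective depreciation rate is n + δ = 0.02 + 0.12 = 0.14.
Golden rule sets MPK = n+δ: 0.41·2.25·k^(0.41−1) = 0.14, so k_gold = (0.41·2.25/0.14)^(1/0.59) ≈ 24.4265.
Output: y_gold = 2.25·k_gold^0.41 = 2.25·24.4265^0.41 ≈ 8.3408.

y_gold ≈ 8.34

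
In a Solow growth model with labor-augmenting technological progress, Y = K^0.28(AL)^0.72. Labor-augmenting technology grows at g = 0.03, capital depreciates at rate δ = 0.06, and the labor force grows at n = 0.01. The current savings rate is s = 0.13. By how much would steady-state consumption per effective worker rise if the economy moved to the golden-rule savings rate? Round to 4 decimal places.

Break-even investment rate: n + g + δ = 0.01 + 0.03 + 0.06 = 0.1.
Current steady state (s = 0.13): k* = (0.13/0.1)^(1/0.72) ≈ 1.4396, y* = 1.4396^0.28 ≈ 1.1074, c* = (1−0.13)·1.1074 ≈ 0.9635.
At the golden rule the marginal product of capital equals n+g+δ: 0.28·k^(0.28−1) = 0.1. Solving, k_gold = (0.28/0.1)^(1/0.72) ≈ 4.1788.
y_gold = 4.1788^0.28 ≈ 1.4924, c_gold = y_gold − 0.1·k_gold ≈ 1.0746.
Gain: Δc = 1.0746 − 0.9635 ≈ 0.1111.

Δc ≈ 0.1111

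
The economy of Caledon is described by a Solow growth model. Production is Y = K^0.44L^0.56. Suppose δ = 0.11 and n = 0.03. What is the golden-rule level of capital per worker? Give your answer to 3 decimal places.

k_gold ≈ 7.728

Capital per worker breaks even when investment replaces (n + δ)·k; here n + δ = 0.14.
Maximizing c = f(k) − (n+δ)·k gives f'(k) = n+δ, i.e. 0.44·k^(0.44−1) = 0.14, so k_gold = (0.44/0.14)^(1/0.56) ≈ 7.7282.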